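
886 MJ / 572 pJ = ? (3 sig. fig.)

1550000000000000000

(886e6) / (572e-12) = 1.549e18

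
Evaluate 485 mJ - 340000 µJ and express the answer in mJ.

145 mJ

In mJ:
  485 mJ → 485
  340000 µJ = 340000e-3 mJ = 340
Difference: 485 - 340 = 145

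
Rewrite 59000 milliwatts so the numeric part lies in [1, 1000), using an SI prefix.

59 watts

= 59 watts; mantissa already in [1, 1000).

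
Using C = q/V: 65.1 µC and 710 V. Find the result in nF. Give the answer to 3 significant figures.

91.7 nF

(65.1 × 10⁻⁶) / (710) = 0.09169 × 10⁻⁶ F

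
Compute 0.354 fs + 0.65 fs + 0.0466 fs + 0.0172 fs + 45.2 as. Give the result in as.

1113 as

In as:
  0.354 fs = 0.354 × 10^3 as = 354
  0.65 fs = 0.65 × 10^3 as = 650
  0.0466 fs = 0.0466 × 10^3 as = 46.6
  0.0172 fs = 0.0172 × 10^3 as = 17.2
  45.2 as → 45.2
Sum: 354 + 650 + 46.6 + 17.2 + 45.2 = 1113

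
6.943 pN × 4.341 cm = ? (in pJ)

6.943e-12 × 4.341e-2 = 30.139563e-14 J

0.30139563 pJ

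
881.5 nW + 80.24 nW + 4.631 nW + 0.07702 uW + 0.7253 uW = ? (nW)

1768.691 nW

In nW:
  881.5 nW → 881.5
  80.24 nW → 80.24
  4.631 nW → 4.631
  0.07702 uW = 0.07702e3 nW = 77.02
  0.7253 uW = 0.7253e3 nW = 725.3
Sum: 881.5 + 80.24 + 4.631 + 77.02 + 725.3 = 1768.691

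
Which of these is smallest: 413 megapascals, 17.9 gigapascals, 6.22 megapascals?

413 megapascals = 413000000 pascals
17.9 gigapascals = 17900000000 pascals
6.22 megapascals = 6220000 pascals

6.22 megapascals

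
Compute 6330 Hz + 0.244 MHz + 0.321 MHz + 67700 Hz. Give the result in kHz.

639.03 kHz

In kHz:
  6330 Hz = 6330 × 10^-3 kHz = 6.33
  0.244 MHz = 0.244 × 10^3 kHz = 244
  0.321 MHz = 0.321 × 10^3 kHz = 321
  67700 Hz = 67700 × 10^-3 kHz = 67.7
Sum: 6.33 + 244 + 321 + 67.7 = 639.03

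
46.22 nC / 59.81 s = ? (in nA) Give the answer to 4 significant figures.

0.7728 nA

(46.22 × 10⁻⁹) / (59.81) = 0.77278 × 10⁻⁹ A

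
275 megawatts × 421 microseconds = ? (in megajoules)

275e6 × 421e-6 = 115775 J

0.115775 megajoules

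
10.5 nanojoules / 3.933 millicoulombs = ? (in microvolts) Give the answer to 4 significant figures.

(10.5 × 10^-9) / (3.933 × 10^-3) = 2.66972 × 10^-6 V

2.670 microvolts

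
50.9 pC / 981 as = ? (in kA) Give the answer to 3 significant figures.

(50.9e-12) / (981e-18) = 0.051886e6 A

51.9 kA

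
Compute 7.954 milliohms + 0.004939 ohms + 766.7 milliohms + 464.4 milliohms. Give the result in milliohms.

1243.993 milliohms

In milliohms:
  7.954 milliohms → 7.954
  0.004939 ohms = 0.004939 × 10^3 milliohms = 4.939
  766.7 milliohms → 766.7
  464.4 milliohms → 464.4
Sum: 7.954 + 4.939 + 766.7 + 464.4 = 1243.993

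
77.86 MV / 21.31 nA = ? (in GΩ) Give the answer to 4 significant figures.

3654000 GΩ

(77.86 × 10⁶) / (21.31 × 10⁻⁹) = 3.65368 × 10¹⁵ Ω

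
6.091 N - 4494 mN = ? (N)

In N:
  6.091 N → 6.091
  4494 mN = 4494 × 10⁻³ N = 4.494
Difference: 6.091 - 4.494 = 1.597

1.597 N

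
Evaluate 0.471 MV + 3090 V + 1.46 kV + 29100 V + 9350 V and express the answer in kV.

In kV:
  0.471 MV = 0.471e3 kV = 471
  3090 V = 3090e-3 kV = 3.09
  1.46 kV → 1.46
  29100 V = 29100e-3 kV = 29.1
  9350 V = 9350e-3 kV = 9.35
Sum: 471 + 3.09 + 1.46 + 29.1 + 9.35 = 514

514 kV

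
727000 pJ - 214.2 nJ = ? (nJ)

512.8 nJ

In nJ:
  727000 pJ = 727000 × 10^-3 nJ = 727
  214.2 nJ → 214.2
Difference: 727 - 214.2 = 512.8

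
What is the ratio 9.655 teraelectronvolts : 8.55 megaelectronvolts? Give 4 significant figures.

(9.655 × 10¹²) / (8.55 × 10⁶) = 1.1292 × 10⁶

1129000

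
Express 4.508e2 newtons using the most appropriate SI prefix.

450.8 newtons

= 450.8 newtons; mantissa already in [1, 1000).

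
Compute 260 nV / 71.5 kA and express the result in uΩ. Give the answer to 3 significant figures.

0.00000364 uΩ

(260 × 10⁻⁹) / (71.5 × 10³) = 3.6364 × 10⁻¹² Ω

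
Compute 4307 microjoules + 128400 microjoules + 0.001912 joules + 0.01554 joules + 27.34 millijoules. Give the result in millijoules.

In millijoules:
  4307 microjoules = 4307 × 10^-3 millijoules = 4.307
  128400 microjoules = 128400 × 10^-3 millijoules = 128.4
  0.001912 joules = 0.001912 × 10^3 millijoules = 1.912
  0.01554 joules = 0.01554 × 10^3 millijoules = 15.54
  27.34 millijoules → 27.34
Sum: 4.307 + 128.4 + 1.912 + 15.54 + 27.34 = 177.499

177.499 millijoules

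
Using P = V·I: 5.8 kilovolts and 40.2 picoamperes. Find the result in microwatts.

0.23316 microwatts

5.8e3 × 40.2e-12 = 233.16e-9 W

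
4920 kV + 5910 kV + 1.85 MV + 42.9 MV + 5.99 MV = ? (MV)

61.57 MV

In MV:
  4920 kV = 4920e-3 MV = 4.92
  5910 kV = 5910e-3 MV = 5.91
  1.85 MV → 1.85
  42.9 MV → 42.9
  5.99 MV → 5.99
Sum: 4.92 + 5.91 + 1.85 + 42.9 + 5.99 = 61.57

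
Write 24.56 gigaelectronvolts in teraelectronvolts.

0.02456 teraelectronvolts

giga = 10⁹, tera = 10¹²; factor is 10⁻³.
24.56 × 10⁻³ = 0.02456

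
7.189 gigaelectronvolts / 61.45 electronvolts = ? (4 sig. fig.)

(7.189e9) / (61.45) = 0.11699e9

117000000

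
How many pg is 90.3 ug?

90300000 pg

micro = 10⁻⁶, pico = 10⁻¹²; factor is 10⁶.
90.3 × 10⁶ = 90300000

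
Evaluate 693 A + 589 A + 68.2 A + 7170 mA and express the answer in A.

1357.37 A

In A:
  693 A → 693
  589 A → 589
  68.2 A → 68.2
  7170 mA = 7170 × 10^-3 A = 7.17
Sum: 693 + 589 + 68.2 + 7.17 = 1357.37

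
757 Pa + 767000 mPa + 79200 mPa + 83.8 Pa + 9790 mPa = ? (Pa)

In Pa:
  757 Pa → 757
  767000 mPa = 767000 × 10⁻³ Pa = 767
  79200 mPa = 79200 × 10⁻³ Pa = 79.2
  83.8 Pa → 83.8
  9790 mPa = 9790 × 10⁻³ Pa = 9.79
Sum: 757 + 767 + 79.2 + 83.8 + 9.79 = 1696.79

1696.79 Pa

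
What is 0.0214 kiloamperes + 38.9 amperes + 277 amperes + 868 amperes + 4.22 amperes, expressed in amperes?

1209.52 amperes

In amperes:
  0.0214 kiloamperes = 0.0214 × 10³ amperes = 21.4
  38.9 amperes → 38.9
  277 amperes → 277
  868 amperes → 868
  4.22 amperes → 4.22
Sum: 21.4 + 38.9 + 277 + 868 + 4.22 = 1209.52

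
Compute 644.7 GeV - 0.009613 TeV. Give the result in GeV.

635.087 GeV

In GeV:
  644.7 GeV → 644.7
  0.009613 TeV = 0.009613 × 10³ GeV = 9.613
Difference: 644.7 - 9.613 = 635.087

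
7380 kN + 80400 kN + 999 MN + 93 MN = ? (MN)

In MN:
  7380 kN = 7380 × 10⁻³ MN = 7.38
  80400 kN = 80400 × 10⁻³ MN = 80.4
  999 MN → 999
  93 MN → 93
Sum: 7.38 + 80.4 + 999 + 93 = 1179.78

1179.78 MN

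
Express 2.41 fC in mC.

0.00000000000241 mC

femto = 10^-15, milli = 10^-3; factor is 10^-12.
2.41 × 10^-12 = 0.00000000000241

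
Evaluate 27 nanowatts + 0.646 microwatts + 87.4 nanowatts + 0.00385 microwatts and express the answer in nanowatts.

In nanowatts:
  27 nanowatts → 27
  0.646 microwatts = 0.646 × 10^3 nanowatts = 646
  87.4 nanowatts → 87.4
  0.00385 microwatts = 0.00385 × 10^3 nanowatts = 3.85
Sum: 27 + 646 + 87.4 + 3.85 = 764.25

764.25 nanowatts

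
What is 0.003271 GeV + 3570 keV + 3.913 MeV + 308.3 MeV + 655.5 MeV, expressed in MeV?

In MeV:
  0.003271 GeV = 0.003271 × 10^3 MeV = 3.271
  3570 keV = 3570 × 10^-3 MeV = 3.57
  3.913 MeV → 3.913
  308.3 MeV → 308.3
  655.5 MeV → 655.5
Sum: 3.271 + 3.57 + 3.913 + 308.3 + 655.5 = 974.554

974.554 MeV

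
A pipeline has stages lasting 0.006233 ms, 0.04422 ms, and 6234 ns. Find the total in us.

In us:
  0.006233 ms = 0.006233 × 10^3 us = 6.233
  0.04422 ms = 0.04422 × 10^3 us = 44.22
  6234 ns = 6234 × 10^-3 us = 6.234
Sum: 6.233 + 44.22 + 6.234 = 56.687

56.687 us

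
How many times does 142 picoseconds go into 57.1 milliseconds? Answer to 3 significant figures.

(57.1 × 10⁻³) / (142 × 10⁻¹²) = 0.4021 × 10⁹

402000000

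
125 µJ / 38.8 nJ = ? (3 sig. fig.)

3220

(125 × 10⁻⁶) / (38.8 × 10⁻⁹) = 3.222 × 10³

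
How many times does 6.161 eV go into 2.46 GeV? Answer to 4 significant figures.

399300000

(2.46 × 10⁹) / (6.161) = 0.39929 × 10⁹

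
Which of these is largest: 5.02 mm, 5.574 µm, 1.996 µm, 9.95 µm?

5.02 mm

5.02 mm = 0.00502 m
5.574 µm = 0.000005574 m
1.996 µm = 0.000001996 m
9.95 µm = 0.00000995 m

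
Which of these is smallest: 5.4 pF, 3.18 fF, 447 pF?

5.4 pF = 0.0000000000054 F
3.18 fF = 0.00000000000000318 F
447 pF = 0.000000000447 F

3.18 fF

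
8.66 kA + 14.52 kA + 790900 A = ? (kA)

814.08 kA

In kA:
  8.66 kA → 8.66
  14.52 kA → 14.52
  790900 A = 790900 × 10⁻³ kA = 790.9
Sum: 8.66 + 14.52 + 790.9 = 814.08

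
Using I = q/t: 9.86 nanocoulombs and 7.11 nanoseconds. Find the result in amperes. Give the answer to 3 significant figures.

1.39 amperes

(9.86e-9) / (7.11e-9) = 1.3868 A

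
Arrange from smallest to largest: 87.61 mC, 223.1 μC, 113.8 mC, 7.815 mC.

87.61 mC = 0.08761 C
223.1 μC = 0.0002231 C
113.8 mC = 0.1138 C
7.815 mC = 0.007815 C

223.1 μC < 7.815 mC < 87.61 mC < 113.8 mC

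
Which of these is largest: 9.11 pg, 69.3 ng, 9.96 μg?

9.11 pg = 0.00000000000911 g
69.3 ng = 0.0000000693 g
9.96 μg = 0.00000996 g

9.96 μg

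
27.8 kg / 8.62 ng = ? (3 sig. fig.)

3230000000000

(27.8 × 10³) / (8.62 × 10⁻⁹) = 3.225 × 10¹²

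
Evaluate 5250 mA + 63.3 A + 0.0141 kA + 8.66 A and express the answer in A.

91.31 A

In A:
  5250 mA = 5250 × 10^-3 A = 5.25
  63.3 A → 63.3
  0.0141 kA = 0.0141 × 10^3 A = 14.1
  8.66 A → 8.66
Sum: 5.25 + 63.3 + 14.1 + 8.66 = 91.31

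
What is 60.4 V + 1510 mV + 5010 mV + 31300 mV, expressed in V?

98.22 V

In V:
  60.4 V → 60.4
  1510 mV = 1510e-3 V = 1.51
  5010 mV = 5010e-3 V = 5.01
  31300 mV = 31300e-3 V = 31.3
Sum: 60.4 + 1.51 + 5.01 + 31.3 = 98.22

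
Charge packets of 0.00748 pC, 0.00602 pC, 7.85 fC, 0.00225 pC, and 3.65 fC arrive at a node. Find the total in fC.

In fC:
  0.00748 pC = 0.00748 × 10³ fC = 7.48
  0.00602 pC = 0.00602 × 10³ fC = 6.02
  7.85 fC → 7.85
  0.00225 pC = 0.00225 × 10³ fC = 2.25
  3.65 fC → 3.65
Sum: 7.48 + 6.02 + 7.85 + 2.25 + 3.65 = 27.25

27.25 fC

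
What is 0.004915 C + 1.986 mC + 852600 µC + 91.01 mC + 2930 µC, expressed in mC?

953.441 mC

In mC:
  0.004915 C = 0.004915e3 mC = 4.915
  1.986 mC → 1.986
  852600 µC = 852600e-3 mC = 852.6
  91.01 mC → 91.01
  2930 µC = 2930e-3 mC = 2.93
Sum: 4.915 + 1.986 + 852.6 + 91.01 + 2.93 = 953.441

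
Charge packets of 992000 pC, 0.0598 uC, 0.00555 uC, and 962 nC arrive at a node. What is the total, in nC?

2019.35 nC

In nC:
  992000 pC = 992000e-3 nC = 992
  0.0598 uC = 0.0598e3 nC = 59.8
  0.00555 uC = 0.00555e3 nC = 5.55
  962 nC → 962
Sum: 992 + 59.8 + 5.55 + 962 = 2019.35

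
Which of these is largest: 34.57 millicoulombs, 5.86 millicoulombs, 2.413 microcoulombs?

34.57 millicoulombs = 0.03457 coulombs
5.86 millicoulombs = 0.00586 coulombs
2.413 microcoulombs = 0.000002413 coulombs

34.57 millicoulombs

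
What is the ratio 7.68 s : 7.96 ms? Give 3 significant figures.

(7.68) / (7.96 × 10⁻³) = 0.9648 × 10³

965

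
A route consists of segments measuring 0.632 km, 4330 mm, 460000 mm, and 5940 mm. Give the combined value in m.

1102.27 m

In m:
  0.632 km = 0.632 × 10³ m = 632
  4330 mm = 4330 × 10⁻³ m = 4.33
  460000 mm = 460000 × 10⁻³ m = 460
  5940 mm = 5940 × 10⁻³ m = 5.94
Sum: 632 + 4.33 + 460 + 5.94 = 1102.27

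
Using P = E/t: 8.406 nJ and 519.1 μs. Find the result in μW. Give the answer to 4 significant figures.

(8.406 × 10⁻⁹) / (519.1 × 10⁻⁶) = 0.0161934 × 10⁻³ W

16.19 μW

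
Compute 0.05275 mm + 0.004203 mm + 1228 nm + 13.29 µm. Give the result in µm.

71.471 µm

In µm:
  0.05275 mm = 0.05275 × 10³ µm = 52.75
  0.004203 mm = 0.004203 × 10³ µm = 4.203
  1228 nm = 1228 × 10⁻³ µm = 1.228
  13.29 µm → 13.29
Sum: 52.75 + 4.203 + 1.228 + 13.29 = 71.471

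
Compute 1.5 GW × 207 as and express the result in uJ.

1.5 × 10^9 × 207 × 10^-18 = 310.5 × 10^-9 J

0.3105 uJ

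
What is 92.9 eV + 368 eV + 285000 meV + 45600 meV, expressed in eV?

791.5 eV

In eV:
  92.9 eV → 92.9
  368 eV → 368
  285000 meV = 285000 × 10^-3 eV = 285
  45600 meV = 45600 × 10^-3 eV = 45.6
Sum: 92.9 + 368 + 285 + 45.6 = 791.5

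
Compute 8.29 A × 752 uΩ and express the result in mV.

8.29 × 752 × 10^-6 = 6234.08 × 10^-6 V

6.23408 mV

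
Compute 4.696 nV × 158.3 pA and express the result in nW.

4.696 × 10⁻⁹ × 158.3 × 10⁻¹² = 743.3768 × 10⁻²¹ W

0.0000000007433768 nW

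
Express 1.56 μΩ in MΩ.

micro = 10^-6, mega = 10^6; factor is 10^-12.
1.56 × 10^-12 = 0.00000000000156

0.00000000000156 MΩ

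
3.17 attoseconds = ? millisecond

atto = 10^-18, milli = 10^-3; factor is 10^-15.
3.17 × 10^-15 = 0.00000000000000317

0.00000000000000317 milliseconds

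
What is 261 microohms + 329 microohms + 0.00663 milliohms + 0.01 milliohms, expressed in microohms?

606.63 microohms

In microohms:
  261 microohms → 261
  329 microohms → 329
  0.00663 milliohms = 0.00663 × 10^3 microohms = 6.63
  0.01 milliohms = 0.01 × 10^3 microohms = 10
Sum: 261 + 329 + 6.63 + 10 = 606.63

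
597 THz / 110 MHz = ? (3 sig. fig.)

5430000

(597e12) / (110e6) = 5.427e6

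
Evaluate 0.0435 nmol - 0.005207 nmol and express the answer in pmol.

38.293 pmol

In pmol:
  0.0435 nmol = 0.0435e3 pmol = 43.5
  0.005207 nmol = 0.005207e3 pmol = 5.207
Difference: 43.5 - 5.207 = 38.293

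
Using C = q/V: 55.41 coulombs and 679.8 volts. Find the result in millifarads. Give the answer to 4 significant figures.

81.51 millifarads

(55.41) / (679.8) = 0.0815093 F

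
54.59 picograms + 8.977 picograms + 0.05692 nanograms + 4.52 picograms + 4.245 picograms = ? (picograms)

129.252 picograms

In picograms:
  54.59 picograms → 54.59
  8.977 picograms → 8.977
  0.05692 nanograms = 0.05692 × 10^3 picograms = 56.92
  4.52 picograms → 4.52
  4.245 picograms → 4.245
Sum: 54.59 + 8.977 + 56.92 + 4.52 + 4.245 = 129.252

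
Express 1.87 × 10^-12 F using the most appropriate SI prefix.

= 1.87 × 10^-12 F; 10^-12 is pico.

1.87 pF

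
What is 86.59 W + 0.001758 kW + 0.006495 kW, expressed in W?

In W:
  86.59 W → 86.59
  0.001758 kW = 0.001758 × 10^3 W = 1.758
  0.006495 kW = 0.006495 × 10^3 W = 6.495
Sum: 86.59 + 1.758 + 6.495 = 94.843

94.843 W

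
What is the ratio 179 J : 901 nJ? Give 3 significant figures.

199000000

(179) / (901 × 10^-9) = 0.1987 × 10^9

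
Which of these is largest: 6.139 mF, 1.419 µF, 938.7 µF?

6.139 mF = 0.006139 F
1.419 µF = 0.000001419 F
938.7 µF = 0.0009387 F

6.139 mF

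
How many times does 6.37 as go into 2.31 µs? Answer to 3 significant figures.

363000000000

(2.31 × 10⁻⁶) / (6.37 × 10⁻¹⁸) = 0.3626 × 10¹²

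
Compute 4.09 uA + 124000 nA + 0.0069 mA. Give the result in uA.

134.99 uA

In uA:
  4.09 uA → 4.09
  124000 nA = 124000 × 10^-3 uA = 124
  0.0069 mA = 0.0069 × 10^3 uA = 6.9
Sum: 4.09 + 124 + 6.9 = 134.99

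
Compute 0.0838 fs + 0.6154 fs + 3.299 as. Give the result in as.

702.499 as

In as:
  0.0838 fs = 0.0838 × 10³ as = 83.8
  0.6154 fs = 0.6154 × 10³ as = 615.4
  3.299 as → 3.299
Sum: 83.8 + 615.4 + 3.299 = 702.499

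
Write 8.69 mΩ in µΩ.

milli = 10⁻³, micro = 10⁻⁶; factor is 10³.
8.69 × 10³ = 8690

8690 µΩ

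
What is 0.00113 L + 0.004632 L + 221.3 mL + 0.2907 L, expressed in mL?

In mL:
  0.00113 L = 0.00113 × 10³ mL = 1.13
  0.004632 L = 0.004632 × 10³ mL = 4.632
  221.3 mL → 221.3
  0.2907 L = 0.2907 × 10³ mL = 290.7
Sum: 1.13 + 4.632 + 221.3 + 290.7 = 517.762

517.762 mL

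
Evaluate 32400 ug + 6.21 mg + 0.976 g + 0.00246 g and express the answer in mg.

In mg:
  32400 ug = 32400 × 10^-3 mg = 32.4
  6.21 mg → 6.21
  0.976 g = 0.976 × 10^3 mg = 976
  0.00246 g = 0.00246 × 10^3 mg = 2.46
Sum: 32.4 + 6.21 + 976 + 2.46 = 1017.07

1017.07 mg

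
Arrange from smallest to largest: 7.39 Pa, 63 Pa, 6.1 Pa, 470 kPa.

7.39 Pa = 7.39 Pa
63 Pa = 63 Pa
6.1 Pa = 6.1 Pa
470 kPa = 470000 Pa

6.1 Pa < 7.39 Pa < 63 Pa < 470 kPa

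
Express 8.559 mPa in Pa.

0.008559 Pa

milli = 10⁻³, (no prefix) = 10⁰; factor is 10⁻³.
8.559 × 10⁻³ = 0.008559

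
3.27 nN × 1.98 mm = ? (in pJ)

6.4746 pJ

3.27 × 10^-9 × 1.98 × 10^-3 = 6.4746 × 10^-12 J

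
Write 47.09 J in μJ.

(no prefix) = 10^0, micro = 10^-6; factor is 10^6.
47.09 × 10^6 = 47090000

47090000 μJ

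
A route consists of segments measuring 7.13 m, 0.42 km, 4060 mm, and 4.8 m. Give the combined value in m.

435.99 m

In m:
  7.13 m → 7.13
  0.42 km = 0.42 × 10^3 m = 420
  4060 mm = 4060 × 10^-3 m = 4.06
  4.8 m → 4.8
Sum: 7.13 + 420 + 4.06 + 4.8 = 435.99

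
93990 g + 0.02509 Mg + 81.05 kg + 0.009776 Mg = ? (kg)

In kg:
  93990 g = 93990e-3 kg = 93.99
  0.02509 Mg = 0.02509e3 kg = 25.09
  81.05 kg → 81.05
  0.009776 Mg = 0.009776e3 kg = 9.776
Sum: 93.99 + 25.09 + 81.05 + 9.776 = 209.906

209.906 kg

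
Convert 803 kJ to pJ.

803000000000000000 pJ

kilo = 1e3, pico = 1e-12; factor is 1e15.
803 × 1e15 = 803000000000000000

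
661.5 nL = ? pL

661500 pL

nano = 10^-9, pico = 10^-12; factor is 10^3.
661.5 × 10^3 = 661500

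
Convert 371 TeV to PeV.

0.371 PeV

tera = 10¹², peta = 10¹⁵; factor is 10⁻³.
371 × 10⁻³ = 0.371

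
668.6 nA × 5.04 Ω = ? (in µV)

668.6 × 10^-9 × 5.04 = 3369.744 × 10^-9 V

3.369744 µV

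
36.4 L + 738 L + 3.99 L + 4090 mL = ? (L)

782.48 L

In L:
  36.4 L → 36.4
  738 L → 738
  3.99 L → 3.99
  4090 mL = 4090 × 10^-3 L = 4.09
Sum: 36.4 + 738 + 3.99 + 4.09 = 782.48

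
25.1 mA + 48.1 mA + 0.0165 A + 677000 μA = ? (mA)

In mA:
  25.1 mA → 25.1
  48.1 mA → 48.1
  0.0165 A = 0.0165 × 10³ mA = 16.5
  677000 μA = 677000 × 10⁻³ mA = 677
Sum: 25.1 + 48.1 + 16.5 + 677 = 766.7

766.7 mA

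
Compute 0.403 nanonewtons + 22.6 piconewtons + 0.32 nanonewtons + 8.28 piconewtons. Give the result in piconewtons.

In piconewtons:
  0.403 nanonewtons = 0.403 × 10³ piconewtons = 403
  22.6 piconewtons → 22.6
  0.32 nanonewtons = 0.32 × 10³ piconewtons = 320
  8.28 piconewtons → 8.28
Sum: 403 + 22.6 + 320 + 8.28 = 753.88

753.88 piconewtons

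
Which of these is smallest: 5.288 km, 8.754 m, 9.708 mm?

5.288 km = 5288 m
8.754 m = 8.754 m
9.708 mm = 0.009708 m

9.708 mm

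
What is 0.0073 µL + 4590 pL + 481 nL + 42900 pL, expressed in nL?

In nL:
  0.0073 µL = 0.0073e3 nL = 7.3
  4590 pL = 4590e-3 nL = 4.59
  481 nL → 481
  42900 pL = 42900e-3 nL = 42.9
Sum: 7.3 + 4.59 + 481 + 42.9 = 535.79

535.79 nL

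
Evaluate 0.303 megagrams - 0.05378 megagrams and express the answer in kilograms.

In kilograms:
  0.303 megagrams = 0.303 × 10³ kilograms = 303
  0.05378 megagrams = 0.05378 × 10³ kilograms = 53.78
Difference: 303 - 53.78 = 249.22

249.22 kilograms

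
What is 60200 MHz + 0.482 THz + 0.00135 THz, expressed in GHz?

In GHz:
  60200 MHz = 60200e-3 GHz = 60.2
  0.482 THz = 0.482e3 GHz = 482
  0.00135 THz = 0.00135e3 GHz = 1.35
Sum: 60.2 + 482 + 1.35 = 543.55

543.55 GHz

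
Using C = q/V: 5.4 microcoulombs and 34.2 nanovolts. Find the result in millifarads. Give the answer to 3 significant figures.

(5.4e-6) / (34.2e-9) = 0.15789e3 F

158000 millifarads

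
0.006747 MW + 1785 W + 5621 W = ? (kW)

In kW:
  0.006747 MW = 0.006747 × 10³ kW = 6.747
  1785 W = 1785 × 10⁻³ kW = 1.785
  5621 W = 5621 × 10⁻³ kW = 5.621
Sum: 6.747 + 1.785 + 5.621 = 14.153

14.153 kW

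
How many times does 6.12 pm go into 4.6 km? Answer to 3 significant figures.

752000000000000

(4.6 × 10³) / (6.12 × 10⁻¹²) = 0.7516 × 10¹⁵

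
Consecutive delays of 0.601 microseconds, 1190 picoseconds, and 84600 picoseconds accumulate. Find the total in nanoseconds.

686.79 nanoseconds

In nanoseconds:
  0.601 microseconds = 0.601 × 10^3 nanoseconds = 601
  1190 picoseconds = 1190 × 10^-3 nanoseconds = 1.19
  84600 picoseconds = 84600 × 10^-3 nanoseconds = 84.6
Sum: 601 + 1.19 + 84.6 = 686.79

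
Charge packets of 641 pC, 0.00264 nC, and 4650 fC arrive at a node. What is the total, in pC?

648.29 pC

In pC:
  641 pC → 641
  0.00264 nC = 0.00264e3 pC = 2.64
  4650 fC = 4650e-3 pC = 4.65
Sum: 641 + 2.64 + 4.65 = 648.29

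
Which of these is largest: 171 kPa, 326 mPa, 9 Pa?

171 kPa = 171000 Pa
326 mPa = 0.326 Pa
9 Pa = 9 Pa

171 kPa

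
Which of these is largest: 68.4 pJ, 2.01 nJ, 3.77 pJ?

2.01 nJ

68.4 pJ = 0.0000000000684 J
2.01 nJ = 0.00000000201 J
3.77 pJ = 0.00000000000377 J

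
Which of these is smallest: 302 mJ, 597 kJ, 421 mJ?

302 mJ

302 mJ = 0.302 J
597 kJ = 597000 J
421 mJ = 0.421 J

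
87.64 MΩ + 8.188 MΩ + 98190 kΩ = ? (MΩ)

194.018 MΩ

In MΩ:
  87.64 MΩ → 87.64
  8.188 MΩ → 8.188
  98190 kΩ = 98190 × 10⁻³ MΩ = 98.19
Sum: 87.64 + 8.188 + 98.19 = 194.018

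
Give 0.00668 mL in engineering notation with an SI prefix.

6.68 µL

= 6.68 × 10^-6 L; 10^-6 is micro.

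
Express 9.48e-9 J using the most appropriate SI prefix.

= 9.48e-9 J; 1e-9 is nano.

9.48 nJ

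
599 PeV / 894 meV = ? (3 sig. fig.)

(599 × 10¹⁵) / (894 × 10⁻³) = 0.67 × 10¹⁸

670000000000000000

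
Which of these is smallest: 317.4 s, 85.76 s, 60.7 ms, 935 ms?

317.4 s = 317.4 s
85.76 s = 85.76 s
60.7 ms = 0.0607 s
935 ms = 0.935 s

60.7 ms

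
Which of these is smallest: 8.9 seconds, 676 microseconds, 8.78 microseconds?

8.78 microseconds

8.9 seconds = 8.9 seconds
676 microseconds = 0.000676 seconds
8.78 microseconds = 0.00000878 seconds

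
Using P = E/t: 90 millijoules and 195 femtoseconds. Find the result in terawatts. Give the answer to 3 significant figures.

(90 × 10^-3) / (195 × 10^-15) = 0.46154 × 10^12 W

0.462 terawatts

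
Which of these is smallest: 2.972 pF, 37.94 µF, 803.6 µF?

2.972 pF = 0.000000000002972 F
37.94 µF = 0.00003794 F
803.6 µF = 0.0008036 F

2.972 pF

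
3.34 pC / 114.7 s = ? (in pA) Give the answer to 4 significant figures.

(3.34e-12) / (114.7) = 0.0291194e-12 A

0.02912 pA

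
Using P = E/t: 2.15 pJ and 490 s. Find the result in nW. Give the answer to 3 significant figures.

0.00000439 nW

(2.15 × 10⁻¹²) / (490) = 0.0043878 × 10⁻¹² W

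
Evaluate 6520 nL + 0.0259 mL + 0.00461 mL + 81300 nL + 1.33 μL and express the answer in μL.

119.66 μL

In μL:
  6520 nL = 6520 × 10^-3 μL = 6.52
  0.0259 mL = 0.0259 × 10^3 μL = 25.9
  0.00461 mL = 0.00461 × 10^3 μL = 4.61
  81300 nL = 81300 × 10^-3 μL = 81.3
  1.33 μL → 1.33
Sum: 6.52 + 25.9 + 4.61 + 81.3 + 1.33 = 119.66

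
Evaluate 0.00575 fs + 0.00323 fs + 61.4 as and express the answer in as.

70.38 as

In as:
  0.00575 fs = 0.00575 × 10³ as = 5.75
  0.00323 fs = 0.00323 × 10³ as = 3.23
  61.4 as → 61.4
Sum: 5.75 + 3.23 + 61.4 = 70.38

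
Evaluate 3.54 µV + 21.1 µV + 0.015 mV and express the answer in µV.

39.64 µV

In µV:
  3.54 µV → 3.54
  21.1 µV → 21.1
  0.015 mV = 0.015 × 10^3 µV = 15
Sum: 3.54 + 21.1 + 15 = 39.64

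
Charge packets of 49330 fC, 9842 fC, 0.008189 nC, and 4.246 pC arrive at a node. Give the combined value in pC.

71.607 pC

In pC:
  49330 fC = 49330 × 10⁻³ pC = 49.33
  9842 fC = 9842 × 10⁻³ pC = 9.842
  0.008189 nC = 0.008189 × 10³ pC = 8.189
  4.246 pC → 4.246
Sum: 49.33 + 9.842 + 8.189 + 4.246 = 71.607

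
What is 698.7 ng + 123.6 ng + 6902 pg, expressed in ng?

829.202 ng

In ng:
  698.7 ng → 698.7
  123.6 ng → 123.6
  6902 pg = 6902e-3 ng = 6.902
Sum: 698.7 + 123.6 + 6.902 = 829.202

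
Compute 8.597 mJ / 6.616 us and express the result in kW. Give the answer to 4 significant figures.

(8.597e-3) / (6.616e-6) = 1.29943e3 W

1.299 kW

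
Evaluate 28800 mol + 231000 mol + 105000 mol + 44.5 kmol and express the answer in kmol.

In kmol:
  28800 mol = 28800 × 10⁻³ kmol = 28.8
  231000 mol = 231000 × 10⁻³ kmol = 231
  105000 mol = 105000 × 10⁻³ kmol = 105
  44.5 kmol → 44.5
Sum: 28.8 + 231 + 105 + 44.5 = 409.3

409.3 kmol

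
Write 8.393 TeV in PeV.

0.008393 PeV

tera = 10¹², peta = 10¹⁵; factor is 10⁻³.
8.393 × 10⁻³ = 0.008393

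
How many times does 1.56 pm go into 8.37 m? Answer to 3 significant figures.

5370000000000

(8.37) / (1.56 × 10⁻¹²) = 5.365 × 10¹²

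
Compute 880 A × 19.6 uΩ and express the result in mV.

17.248 mV

880 × 19.6 × 10^-6 = 17248 × 10^-6 V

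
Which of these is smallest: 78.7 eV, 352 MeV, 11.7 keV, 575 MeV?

78.7 eV

78.7 eV = 78.7 eV
352 MeV = 352000000 eV
11.7 keV = 11700 eV
575 MeV = 575000000 eV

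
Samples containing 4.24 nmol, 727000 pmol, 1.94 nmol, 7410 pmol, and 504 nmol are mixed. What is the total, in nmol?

1244.59 nmol

In nmol:
  4.24 nmol → 4.24
  727000 pmol = 727000 × 10^-3 nmol = 727
  1.94 nmol → 1.94
  7410 pmol = 7410 × 10^-3 nmol = 7.41
  504 nmol → 504
Sum: 4.24 + 727 + 1.94 + 7.41 + 504 = 1244.59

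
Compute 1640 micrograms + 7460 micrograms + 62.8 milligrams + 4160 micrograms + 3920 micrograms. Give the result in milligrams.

In milligrams:
  1640 micrograms = 1640 × 10⁻³ milligrams = 1.64
  7460 micrograms = 7460 × 10⁻³ milligrams = 7.46
  62.8 milligrams → 62.8
  4160 micrograms = 4160 × 10⁻³ milligrams = 4.16
  3920 micrograms = 3920 × 10⁻³ milligrams = 3.92
Sum: 1.64 + 7.46 + 62.8 + 4.16 + 3.92 = 79.98

79.98 milligrams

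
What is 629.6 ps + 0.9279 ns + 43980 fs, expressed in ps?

In ps:
  629.6 ps → 629.6
  0.9279 ns = 0.9279 × 10^3 ps = 927.9
  43980 fs = 43980 × 10^-3 ps = 43.98
Sum: 629.6 + 927.9 + 43.98 = 1601.48

1601.48 ps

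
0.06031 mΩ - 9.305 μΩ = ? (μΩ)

51.005 μΩ

In μΩ:
  0.06031 mΩ = 0.06031 × 10^3 μΩ = 60.31
  9.305 μΩ → 9.305
Difference: 60.31 - 9.305 = 51.005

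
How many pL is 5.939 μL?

5939000 pL

micro = 1e-6, pico = 1e-12; factor is 1e6.
5.939 × 1e6 = 5939000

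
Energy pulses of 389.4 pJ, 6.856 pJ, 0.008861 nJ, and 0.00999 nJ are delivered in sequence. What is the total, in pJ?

415.107 pJ

In pJ:
  389.4 pJ → 389.4
  6.856 pJ → 6.856
  0.008861 nJ = 0.008861 × 10^3 pJ = 8.861
  0.00999 nJ = 0.00999 × 10^3 pJ = 9.99
Sum: 389.4 + 6.856 + 8.861 + 9.99 = 415.107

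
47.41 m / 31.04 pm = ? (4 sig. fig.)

1527000000000

(47.41) / (31.04e-12) = 1.5274e12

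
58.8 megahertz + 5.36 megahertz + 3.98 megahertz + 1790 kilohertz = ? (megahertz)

69.93 megahertz

In megahertz:
  58.8 megahertz → 58.8
  5.36 megahertz → 5.36
  3.98 megahertz → 3.98
  1790 kilohertz = 1790 × 10⁻³ megahertz = 1.79
Sum: 58.8 + 5.36 + 3.98 + 1.79 = 69.93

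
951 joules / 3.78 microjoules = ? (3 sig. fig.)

252000000

(951) / (3.78 × 10^-6) = 251.6 × 10^6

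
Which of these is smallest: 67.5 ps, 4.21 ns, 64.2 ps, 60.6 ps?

60.6 ps

67.5 ps = 0.0000000000675 s
4.21 ns = 0.00000000421 s
64.2 ps = 0.0000000000642 s
60.6 ps = 0.0000000000606 s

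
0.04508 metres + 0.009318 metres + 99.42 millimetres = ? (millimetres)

In millimetres:
  0.04508 metres = 0.04508 × 10³ millimetres = 45.08
  0.009318 metres = 0.009318 × 10³ millimetres = 9.318
  99.42 millimetres → 99.42
Sum: 45.08 + 9.318 + 99.42 = 153.818

153.818 millimetres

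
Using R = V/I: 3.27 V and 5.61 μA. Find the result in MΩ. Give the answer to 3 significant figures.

(3.27) / (5.61e-6) = 0.58289e6 Ω

0.583 MΩ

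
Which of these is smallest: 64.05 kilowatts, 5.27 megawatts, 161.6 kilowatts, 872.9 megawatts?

64.05 kilowatts

64.05 kilowatts = 64050 watts
5.27 megawatts = 5270000 watts
161.6 kilowatts = 161600 watts
872.9 megawatts = 872900000 watts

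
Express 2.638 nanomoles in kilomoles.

nano = 1e-9, kilo = 1e3; factor is 1e-12.
2.638 × 1e-12 = 0.000000000002638

0.000000000002638 kilomoles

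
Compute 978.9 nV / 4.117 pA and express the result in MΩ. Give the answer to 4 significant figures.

(978.9 × 10^-9) / (4.117 × 10^-12) = 237.77 × 10^3 Ω

0.2378 MΩ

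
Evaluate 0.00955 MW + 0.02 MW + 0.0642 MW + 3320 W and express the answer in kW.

97.07 kW

In kW:
  0.00955 MW = 0.00955e3 kW = 9.55
  0.02 MW = 0.02e3 kW = 20
  0.0642 MW = 0.0642e3 kW = 64.2
  3320 W = 3320e-3 kW = 3.32
Sum: 9.55 + 20 + 64.2 + 3.32 = 97.07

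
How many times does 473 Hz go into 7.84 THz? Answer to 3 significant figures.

(7.84 × 10¹²) / (473) = 0.01658 × 10¹²

16600000000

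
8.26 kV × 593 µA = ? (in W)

4.89818 W

8.26 × 10³ × 593 × 10⁻⁶ = 4898.18 × 10⁻³ W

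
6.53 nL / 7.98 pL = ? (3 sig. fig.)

(6.53 × 10^-9) / (7.98 × 10^-12) = 0.8183 × 10^3

818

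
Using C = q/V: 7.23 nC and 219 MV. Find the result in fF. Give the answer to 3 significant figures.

(7.23 × 10^-9) / (219 × 10^6) = 0.033014 × 10^-15 F

0.0330 fF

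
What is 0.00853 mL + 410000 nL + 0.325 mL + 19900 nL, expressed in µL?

In µL:
  0.00853 mL = 0.00853e3 µL = 8.53
  410000 nL = 410000e-3 µL = 410
  0.325 mL = 0.325e3 µL = 325
  19900 nL = 19900e-3 µL = 19.9
Sum: 8.53 + 410 + 325 + 19.9 = 763.43

763.43 µL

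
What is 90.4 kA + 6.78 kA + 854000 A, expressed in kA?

In kA:
  90.4 kA → 90.4
  6.78 kA → 6.78
  854000 A = 854000 × 10⁻³ kA = 854
Sum: 90.4 + 6.78 + 854 = 951.18

951.18 kA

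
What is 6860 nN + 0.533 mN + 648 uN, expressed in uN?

In uN:
  6860 nN = 6860e-3 uN = 6.86
  0.533 mN = 0.533e3 uN = 533
  648 uN → 648
Sum: 6.86 + 533 + 648 = 1187.86

1187.86 uN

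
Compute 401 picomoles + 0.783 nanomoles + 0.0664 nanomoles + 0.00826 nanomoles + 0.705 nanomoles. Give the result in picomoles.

In picomoles:
  401 picomoles → 401
  0.783 nanomoles = 0.783 × 10^3 picomoles = 783
  0.0664 nanomoles = 0.0664 × 10^3 picomoles = 66.4
  0.00826 nanomoles = 0.00826 × 10^3 picomoles = 8.26
  0.705 nanomoles = 0.705 × 10^3 picomoles = 705
Sum: 401 + 783 + 66.4 + 8.26 + 705 = 1963.66

1963.66 picomoles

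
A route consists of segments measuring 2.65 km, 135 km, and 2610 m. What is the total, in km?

In km:
  2.65 km → 2.65
  135 km → 135
  2610 m = 2610 × 10⁻³ km = 2.61
Sum: 2.65 + 135 + 2.61 = 140.26

140.26 km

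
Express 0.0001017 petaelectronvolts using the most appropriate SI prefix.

101.7 gigaelectronvolts

= 101.7e9 electronvolts; 1e9 is giga.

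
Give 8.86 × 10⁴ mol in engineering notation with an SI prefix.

88.6 kmol

= 88.6 × 10³ mol; 10³ is kilo.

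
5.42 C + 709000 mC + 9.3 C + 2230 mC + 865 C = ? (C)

In C:
  5.42 C → 5.42
  709000 mC = 709000 × 10^-3 C = 709
  9.3 C → 9.3
  2230 mC = 2230 × 10^-3 C = 2.23
  865 C → 865
Sum: 5.42 + 709 + 9.3 + 2.23 + 865 = 1590.95

1590.95 C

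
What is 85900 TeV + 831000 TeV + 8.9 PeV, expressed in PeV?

In PeV:
  85900 TeV = 85900e-3 PeV = 85.9
  831000 TeV = 831000e-3 PeV = 831
  8.9 PeV → 8.9
Sum: 85.9 + 831 + 8.9 = 925.8

925.8 PeV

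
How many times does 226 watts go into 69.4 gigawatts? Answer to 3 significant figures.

(69.4 × 10^9) / (226) = 0.3071 × 10^9

307000000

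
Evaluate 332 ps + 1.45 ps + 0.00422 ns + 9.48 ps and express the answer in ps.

347.15 ps

In ps:
  332 ps → 332
  1.45 ps → 1.45
  0.00422 ns = 0.00422 × 10³ ps = 4.22
  9.48 ps → 9.48
Sum: 332 + 1.45 + 4.22 + 9.48 = 347.15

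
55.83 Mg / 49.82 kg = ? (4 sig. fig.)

1121

(55.83 × 10^6) / (49.82 × 10^3) = 1.1206 × 10^3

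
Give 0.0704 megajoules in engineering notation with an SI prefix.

70.4 kilojoules

= 70.4e3 joules; 1e3 is kilo.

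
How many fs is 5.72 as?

0.00572 fs

atto = 10^-18, femto = 10^-15; factor is 10^-3.
5.72 × 10^-3 = 0.00572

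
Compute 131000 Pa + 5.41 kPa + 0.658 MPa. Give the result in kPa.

In kPa:
  131000 Pa = 131000 × 10⁻³ kPa = 131
  5.41 kPa → 5.41
  0.658 MPa = 0.658 × 10³ kPa = 658
Sum: 131 + 5.41 + 658 = 794.41

794.41 kPa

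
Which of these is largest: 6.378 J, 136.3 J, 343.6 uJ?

136.3 J

6.378 J = 6.378 J
136.3 J = 136.3 J
343.6 uJ = 0.0003436 J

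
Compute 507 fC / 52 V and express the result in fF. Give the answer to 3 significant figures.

(507e-15) / (52) = 9.75e-15 F

9.75 fF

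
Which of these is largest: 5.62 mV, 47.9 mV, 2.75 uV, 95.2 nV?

5.62 mV = 0.00562 V
47.9 mV = 0.0479 V
2.75 uV = 0.00000275 V
95.2 nV = 0.0000000952 V

47.9 mV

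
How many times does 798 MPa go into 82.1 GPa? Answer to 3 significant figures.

(82.1e9) / (798e6) = 0.1029e3

103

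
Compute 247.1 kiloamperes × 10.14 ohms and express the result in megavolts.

2.505594 megavolts

247.1e3 × 10.14 = 2505.594e3 V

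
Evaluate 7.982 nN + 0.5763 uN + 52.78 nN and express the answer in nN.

In nN:
  7.982 nN → 7.982
  0.5763 uN = 0.5763 × 10^3 nN = 576.3
  52.78 nN → 52.78
Sum: 7.982 + 576.3 + 52.78 = 637.062

637.062 nN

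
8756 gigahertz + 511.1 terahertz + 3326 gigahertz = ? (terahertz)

In terahertz:
  8756 gigahertz = 8756 × 10^-3 terahertz = 8.756
  511.1 terahertz → 511.1
  3326 gigahertz = 3326 × 10^-3 terahertz = 3.326
Sum: 8.756 + 511.1 + 3.326 = 523.182

523.182 terahertz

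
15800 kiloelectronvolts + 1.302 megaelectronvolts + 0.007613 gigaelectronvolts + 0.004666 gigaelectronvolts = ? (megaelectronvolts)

In megaelectronvolts:
  15800 kiloelectronvolts = 15800 × 10⁻³ megaelectronvolts = 15.8
  1.302 megaelectronvolts → 1.302
  0.007613 gigaelectronvolts = 0.007613 × 10³ megaelectronvolts = 7.613
  0.004666 gigaelectronvolts = 0.004666 × 10³ megaelectronvolts = 4.666
Sum: 15.8 + 1.302 + 7.613 + 4.666 = 29.381

29.381 megaelectronvolts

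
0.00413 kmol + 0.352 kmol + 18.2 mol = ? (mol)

374.33 mol

In mol:
  0.00413 kmol = 0.00413 × 10³ mol = 4.13
  0.352 kmol = 0.352 × 10³ mol = 352
  18.2 mol → 18.2
Sum: 4.13 + 352 + 18.2 = 374.33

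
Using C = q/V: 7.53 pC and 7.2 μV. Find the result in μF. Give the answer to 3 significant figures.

(7.53e-12) / (7.2e-6) = 1.0458e-6 F

1.05 μF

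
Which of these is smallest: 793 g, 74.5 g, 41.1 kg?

793 g = 793 g
74.5 g = 74.5 g
41.1 kg = 41100 g

74.5 g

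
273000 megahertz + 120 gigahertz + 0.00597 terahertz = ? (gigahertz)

In gigahertz:
  273000 megahertz = 273000 × 10^-3 gigahertz = 273
  120 gigahertz → 120
  0.00597 terahertz = 0.00597 × 10^3 gigahertz = 5.97
Sum: 273 + 120 + 5.97 = 398.97

398.97 gigahertz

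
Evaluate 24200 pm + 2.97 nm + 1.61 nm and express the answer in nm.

In nm:
  24200 pm = 24200 × 10^-3 nm = 24.2
  2.97 nm → 2.97
  1.61 nm → 1.61
Sum: 24.2 + 2.97 + 1.61 = 28.78

28.78 nm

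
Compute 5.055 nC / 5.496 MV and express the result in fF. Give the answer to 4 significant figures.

(5.055e-9) / (5.496e6) = 0.91976e-15 F

0.9198 fF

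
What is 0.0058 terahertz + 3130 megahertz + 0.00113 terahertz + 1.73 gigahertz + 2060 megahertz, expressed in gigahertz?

13.85 gigahertz

In gigahertz:
  0.0058 terahertz = 0.0058 × 10³ gigahertz = 5.8
  3130 megahertz = 3130 × 10⁻³ gigahertz = 3.13
  0.00113 terahertz = 0.00113 × 10³ gigahertz = 1.13
  1.73 gigahertz → 1.73
  2060 megahertz = 2060 × 10⁻³ gigahertz = 2.06
Sum: 5.8 + 3.13 + 1.13 + 1.73 + 2.06 = 13.85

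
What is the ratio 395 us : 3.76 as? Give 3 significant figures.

105000000000000

(395 × 10⁻⁶) / (3.76 × 10⁻¹⁸) = 105.1 × 10¹²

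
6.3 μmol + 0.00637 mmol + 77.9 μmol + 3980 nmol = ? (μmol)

94.55 μmol

In μmol:
  6.3 μmol → 6.3
  0.00637 mmol = 0.00637 × 10^3 μmol = 6.37
  77.9 μmol → 77.9
  3980 nmol = 3980 × 10^-3 μmol = 3.98
Sum: 6.3 + 6.37 + 77.9 + 3.98 = 94.55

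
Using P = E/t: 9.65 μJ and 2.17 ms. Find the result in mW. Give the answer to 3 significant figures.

4.45 mW

(9.65 × 10⁻⁶) / (2.17 × 10⁻³) = 4.447 × 10⁻³ W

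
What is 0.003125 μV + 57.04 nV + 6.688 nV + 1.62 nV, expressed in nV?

In nV:
  0.003125 μV = 0.003125 × 10³ nV = 3.125
  57.04 nV → 57.04
  6.688 nV → 6.688
  1.62 nV → 1.62
Sum: 3.125 + 57.04 + 6.688 + 1.62 = 68.473

68.473 nV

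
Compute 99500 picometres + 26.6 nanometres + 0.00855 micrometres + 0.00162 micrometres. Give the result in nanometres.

136.27 nanometres

In nanometres:
  99500 picometres = 99500 × 10^-3 nanometres = 99.5
  26.6 nanometres → 26.6
  0.00855 micrometres = 0.00855 × 10^3 nanometres = 8.55
  0.00162 micrometres = 0.00162 × 10^3 nanometres = 1.62
Sum: 99.5 + 26.6 + 8.55 + 1.62 = 136.27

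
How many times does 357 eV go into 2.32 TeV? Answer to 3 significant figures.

(2.32 × 10^12) / (357) = 0.006499 × 10^12

6500000000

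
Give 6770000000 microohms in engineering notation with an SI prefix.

6.77 kiloohms

= 6.77 × 10^3 ohms; 10^3 is kilo.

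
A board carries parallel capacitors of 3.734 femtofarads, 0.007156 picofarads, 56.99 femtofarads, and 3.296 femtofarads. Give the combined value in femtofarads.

In femtofarads:
  3.734 femtofarads → 3.734
  0.007156 picofarads = 0.007156 × 10³ femtofarads = 7.156
  56.99 femtofarads → 56.99
  3.296 femtofarads → 3.296
Sum: 3.734 + 7.156 + 56.99 + 3.296 = 71.176

71.176 femtofarads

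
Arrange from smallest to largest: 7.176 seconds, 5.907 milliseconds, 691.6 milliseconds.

5.907 milliseconds < 691.6 milliseconds < 7.176 seconds

7.176 seconds = 7.176 seconds
5.907 milliseconds = 0.005907 seconds
691.6 milliseconds = 0.6916 seconds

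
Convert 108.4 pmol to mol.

pico = 10⁻¹², (no prefix) = 10⁰; factor is 10⁻¹².
108.4 × 10⁻¹² = 0.0000000001084

0.0000000001084 mol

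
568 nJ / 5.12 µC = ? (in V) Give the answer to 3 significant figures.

0.111 V

(568 × 10^-9) / (5.12 × 10^-6) = 110.94 × 10^-3 V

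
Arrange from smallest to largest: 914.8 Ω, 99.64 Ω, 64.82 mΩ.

64.82 mΩ < 99.64 Ω < 914.8 Ω

914.8 Ω = 914.8 Ω
99.64 Ω = 99.64 Ω
64.82 mΩ = 0.06482 Ω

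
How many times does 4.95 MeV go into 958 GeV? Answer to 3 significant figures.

194000

(958e9) / (4.95e6) = 193.5e3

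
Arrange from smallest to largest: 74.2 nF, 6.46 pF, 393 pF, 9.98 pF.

6.46 pF < 9.98 pF < 393 pF < 74.2 nF

74.2 nF = 0.0000000742 F
6.46 pF = 0.00000000000646 F
393 pF = 0.000000000393 F
9.98 pF = 0.00000000000998 F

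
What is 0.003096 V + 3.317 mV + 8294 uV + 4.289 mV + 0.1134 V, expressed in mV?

132.396 mV

In mV:
  0.003096 V = 0.003096e3 mV = 3.096
  3.317 mV → 3.317
  8294 uV = 8294e-3 mV = 8.294
  4.289 mV → 4.289
  0.1134 V = 0.1134e3 mV = 113.4
Sum: 3.096 + 3.317 + 8.294 + 4.289 + 113.4 = 132.396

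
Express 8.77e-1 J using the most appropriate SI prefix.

= 877e-3 J; 1e-3 is milli.

877 mJ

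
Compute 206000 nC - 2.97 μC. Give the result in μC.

In μC:
  206000 nC = 206000 × 10⁻³ μC = 206
  2.97 μC → 2.97
Difference: 206 - 2.97 = 203.03

203.03 μC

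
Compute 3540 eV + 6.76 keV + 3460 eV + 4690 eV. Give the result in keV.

18.45 keV

In keV:
  3540 eV = 3540 × 10^-3 keV = 3.54
  6.76 keV → 6.76
  3460 eV = 3460 × 10^-3 keV = 3.46
  4690 eV = 4690 × 10^-3 keV = 4.69
Sum: 3.54 + 6.76 + 3.46 + 4.69 = 18.45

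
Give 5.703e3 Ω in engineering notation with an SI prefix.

5.703 kΩ

= 5.703e3 Ω; 1e3 is kilo.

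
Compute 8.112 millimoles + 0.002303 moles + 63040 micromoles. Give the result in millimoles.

73.455 millimoles

In millimoles:
  8.112 millimoles → 8.112
  0.002303 moles = 0.002303e3 millimoles = 2.303
  63040 micromoles = 63040e-3 millimoles = 63.04
Sum: 8.112 + 2.303 + 63.04 = 73.455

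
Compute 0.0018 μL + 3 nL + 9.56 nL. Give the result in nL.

14.36 nL

In nL:
  0.0018 μL = 0.0018 × 10^3 nL = 1.8
  3 nL → 3
  9.56 nL → 9.56
Sum: 1.8 + 3 + 9.56 = 14.36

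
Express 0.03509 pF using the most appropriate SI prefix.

35.09 fF

= 35.09 × 10⁻¹⁵ F; 10⁻¹⁵ is femto.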